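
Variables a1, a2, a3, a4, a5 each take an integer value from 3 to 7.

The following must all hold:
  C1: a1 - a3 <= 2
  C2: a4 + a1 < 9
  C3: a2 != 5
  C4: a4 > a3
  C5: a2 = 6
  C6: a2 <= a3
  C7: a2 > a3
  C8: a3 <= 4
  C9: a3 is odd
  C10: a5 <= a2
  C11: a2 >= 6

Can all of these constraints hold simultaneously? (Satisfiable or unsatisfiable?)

Unsatisfiable

From constraint 11: a2 ≥ 6. From constraints 6 and 8: a2 ≤ a3 and a3 ≤ 4, so a2 ≤ 4. But 4 < 6, so no value of a2 works.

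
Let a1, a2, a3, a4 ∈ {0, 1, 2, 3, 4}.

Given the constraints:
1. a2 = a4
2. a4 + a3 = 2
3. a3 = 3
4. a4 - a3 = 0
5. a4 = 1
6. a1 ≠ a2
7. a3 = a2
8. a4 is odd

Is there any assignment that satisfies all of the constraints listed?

Constraint 3 fixes a3 = 3 and constraint 5 fixes a4 = 1. Constraints 1 and 7 give a3 = a2 = a4, so a3 = a4. But 3 ≠ 1 — contradiction.

Unsatisfiable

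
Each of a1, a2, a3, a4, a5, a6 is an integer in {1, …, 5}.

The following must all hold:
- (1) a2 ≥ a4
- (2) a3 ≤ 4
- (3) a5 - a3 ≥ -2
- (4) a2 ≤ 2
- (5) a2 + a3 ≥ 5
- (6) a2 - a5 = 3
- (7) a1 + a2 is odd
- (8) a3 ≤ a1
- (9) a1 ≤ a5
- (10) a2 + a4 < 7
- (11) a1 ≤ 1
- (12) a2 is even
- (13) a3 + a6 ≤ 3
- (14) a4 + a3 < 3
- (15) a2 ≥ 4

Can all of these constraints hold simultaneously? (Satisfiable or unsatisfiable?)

Unsatisfiable

From constraint 4: a2 ≤ 2. From constraints 8 and 11: a3 ≤ a1 ≤ 1. Hence a2 + a3 ≤ 3. But constraint 5 requires a2 + a3 ≥ 5, and 5 > 3. Contradiction.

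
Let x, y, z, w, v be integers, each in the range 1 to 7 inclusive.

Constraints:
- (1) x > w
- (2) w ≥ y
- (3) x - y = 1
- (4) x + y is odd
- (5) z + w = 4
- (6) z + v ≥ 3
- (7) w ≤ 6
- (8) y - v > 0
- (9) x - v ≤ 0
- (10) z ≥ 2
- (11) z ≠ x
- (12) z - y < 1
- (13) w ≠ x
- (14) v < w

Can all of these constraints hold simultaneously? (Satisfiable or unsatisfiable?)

Unsatisfiable

Constraints 1, 2, 8, and 9 give w < x, x ≤ v, v < y, y ≤ w. Chaining: w < x ≤ v < y ≤ w, which forces w < w — impossible.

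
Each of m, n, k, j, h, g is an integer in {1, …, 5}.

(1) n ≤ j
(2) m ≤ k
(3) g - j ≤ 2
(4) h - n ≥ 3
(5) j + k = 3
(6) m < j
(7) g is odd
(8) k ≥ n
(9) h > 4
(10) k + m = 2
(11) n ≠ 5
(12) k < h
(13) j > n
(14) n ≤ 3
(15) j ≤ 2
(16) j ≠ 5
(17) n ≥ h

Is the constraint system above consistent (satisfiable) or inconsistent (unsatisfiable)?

From constraint 9: h ≥ 5. From constraints 14 and 17: h ≤ n and n ≤ 3, so h ≤ 3. But 3 < 5, so no value of h works.

Unsatisfiable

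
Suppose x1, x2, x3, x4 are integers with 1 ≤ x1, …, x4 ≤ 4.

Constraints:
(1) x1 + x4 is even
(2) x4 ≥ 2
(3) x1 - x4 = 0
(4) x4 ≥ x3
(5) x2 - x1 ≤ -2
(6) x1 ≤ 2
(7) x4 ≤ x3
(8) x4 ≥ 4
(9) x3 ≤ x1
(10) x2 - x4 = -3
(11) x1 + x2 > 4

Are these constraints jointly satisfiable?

Unsatisfiable

From constraints 7 and 8: x3 ≥ x4 and x4 ≥ 4, so x3 ≥ 4. From constraints 6 and 9: x3 ≤ x1 and x1 ≤ 2, so x3 ≤ 2. But 2 < 4, so no value of x3 works.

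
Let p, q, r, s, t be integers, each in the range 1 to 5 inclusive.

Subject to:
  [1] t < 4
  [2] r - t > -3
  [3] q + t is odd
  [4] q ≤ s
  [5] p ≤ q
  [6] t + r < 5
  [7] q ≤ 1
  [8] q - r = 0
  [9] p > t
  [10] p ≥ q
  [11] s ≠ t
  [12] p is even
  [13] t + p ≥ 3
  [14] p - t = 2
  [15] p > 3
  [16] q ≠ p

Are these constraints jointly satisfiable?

Unsatisfiable

From constraint 15: p ≥ 4. From constraints 5 and 7: p ≤ q and q ≤ 1, so p ≤ 1. But 1 < 4, so no value of p works.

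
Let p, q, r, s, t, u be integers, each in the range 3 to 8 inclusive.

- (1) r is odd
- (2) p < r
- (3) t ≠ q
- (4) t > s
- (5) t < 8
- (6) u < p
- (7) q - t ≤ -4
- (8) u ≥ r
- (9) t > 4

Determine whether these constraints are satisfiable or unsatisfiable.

Unsatisfiable

Constraints 2, 6, and 8 give u < p, p < r, r ≤ u. Chaining: u < p < r ≤ u, which forces u < u — impossible.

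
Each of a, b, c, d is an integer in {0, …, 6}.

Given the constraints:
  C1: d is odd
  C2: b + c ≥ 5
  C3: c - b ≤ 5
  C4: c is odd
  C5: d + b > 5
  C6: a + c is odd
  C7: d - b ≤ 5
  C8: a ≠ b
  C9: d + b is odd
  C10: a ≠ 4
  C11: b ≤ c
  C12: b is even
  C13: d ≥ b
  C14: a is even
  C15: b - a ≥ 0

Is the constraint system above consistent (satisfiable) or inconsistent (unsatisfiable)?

One satisfying assignment is a = 0, b = 2, c = 5, d = 5.
For the less obvious constraints — constraint 2: b + c = 7; constraint 3: c - b = 3 — and the others hold by inspection.

Satisfiable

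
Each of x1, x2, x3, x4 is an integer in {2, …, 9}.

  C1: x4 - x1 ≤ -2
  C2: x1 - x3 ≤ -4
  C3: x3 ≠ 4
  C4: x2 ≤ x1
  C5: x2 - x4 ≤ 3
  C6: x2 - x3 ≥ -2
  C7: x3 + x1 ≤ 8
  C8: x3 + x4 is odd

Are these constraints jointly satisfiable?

Constraints 1, 2, 5, and 6 give x4 − x2 ≥ -3, x2 − x3 ≥ -2, x3 − x1 ≥ 4, x1 − x4 ≥ 2.
Adding all 4 inequalities: the left sides telescope to 0, and the right sides sum to (-3) + (-2) + 4 + 2 = 1. So 0 ≥ 1, which is false.

Unsatisfiable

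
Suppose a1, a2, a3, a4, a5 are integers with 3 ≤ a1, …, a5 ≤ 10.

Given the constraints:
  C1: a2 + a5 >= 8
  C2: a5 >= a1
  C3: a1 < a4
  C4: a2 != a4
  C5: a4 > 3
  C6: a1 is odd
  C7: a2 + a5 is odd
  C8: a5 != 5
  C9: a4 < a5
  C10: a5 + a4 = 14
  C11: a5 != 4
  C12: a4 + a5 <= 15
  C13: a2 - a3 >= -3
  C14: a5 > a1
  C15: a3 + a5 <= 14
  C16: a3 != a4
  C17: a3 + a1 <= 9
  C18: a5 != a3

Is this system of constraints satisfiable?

Satisfiable

Try a1 = 5, a2 = 3, a3 = 3, a4 = 6, a5 = 8.
Check constraint 1: a2 + a5 = 11; constraint 10: a5 + a4 = 14; constraint 12: a4 + a5 = 14. The remaining constraints are straightforward to verify.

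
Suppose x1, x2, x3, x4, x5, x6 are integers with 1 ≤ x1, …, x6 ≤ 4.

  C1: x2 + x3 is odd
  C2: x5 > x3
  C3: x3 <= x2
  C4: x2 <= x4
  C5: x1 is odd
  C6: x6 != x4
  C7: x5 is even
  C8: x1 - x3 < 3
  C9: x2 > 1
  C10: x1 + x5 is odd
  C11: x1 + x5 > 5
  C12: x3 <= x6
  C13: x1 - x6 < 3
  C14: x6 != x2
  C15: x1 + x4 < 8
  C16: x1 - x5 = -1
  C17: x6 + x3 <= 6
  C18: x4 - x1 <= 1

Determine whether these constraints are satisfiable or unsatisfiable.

One satisfying assignment is x1 = 3, x2 = 3, x3 = 2, x4 = 3, x5 = 4, x6 = 2.
For the less obvious constraints — constraint 8: x1 - x3 = 1; constraint 11: x1 + x5 = 7 — and the others hold by inspection.

Satisfiable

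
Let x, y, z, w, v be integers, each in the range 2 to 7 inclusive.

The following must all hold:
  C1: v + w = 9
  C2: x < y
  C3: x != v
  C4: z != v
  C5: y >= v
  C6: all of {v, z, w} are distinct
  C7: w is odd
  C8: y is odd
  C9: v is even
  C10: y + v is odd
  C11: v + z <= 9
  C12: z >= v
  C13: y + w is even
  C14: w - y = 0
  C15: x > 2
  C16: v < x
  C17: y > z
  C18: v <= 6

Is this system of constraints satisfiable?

Satisfiable

Take x = 3, y = 7, z = 5, w = 7, v = 2. Then constraint 1: v + w = 9; constraint 11: v + z = 7; constraint 14: w - y = 0, and every other listed constraint is also met.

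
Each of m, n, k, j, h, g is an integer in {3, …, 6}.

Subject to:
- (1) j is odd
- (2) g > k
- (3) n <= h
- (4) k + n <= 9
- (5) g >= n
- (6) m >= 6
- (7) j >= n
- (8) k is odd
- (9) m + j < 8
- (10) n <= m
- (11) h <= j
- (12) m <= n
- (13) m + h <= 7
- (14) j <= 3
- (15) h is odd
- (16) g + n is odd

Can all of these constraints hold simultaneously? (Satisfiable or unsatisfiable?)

Unsatisfiable

From constraints 6 and 12: n ≥ m and m ≥ 6, so n ≥ 6. From constraints 7 and 14: n ≤ j and j ≤ 3, so n ≤ 3. But 3 < 6, so no value of n works.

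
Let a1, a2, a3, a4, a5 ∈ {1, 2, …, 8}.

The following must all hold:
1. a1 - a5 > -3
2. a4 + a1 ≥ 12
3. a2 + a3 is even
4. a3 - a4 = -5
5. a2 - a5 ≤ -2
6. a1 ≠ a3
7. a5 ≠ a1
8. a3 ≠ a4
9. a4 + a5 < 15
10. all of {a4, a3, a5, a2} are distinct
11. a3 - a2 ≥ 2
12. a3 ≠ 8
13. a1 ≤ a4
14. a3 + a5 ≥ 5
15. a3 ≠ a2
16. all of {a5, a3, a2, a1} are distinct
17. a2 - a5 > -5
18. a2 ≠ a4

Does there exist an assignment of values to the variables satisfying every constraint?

The assignment a1 = 4, a2 = 1, a3 = 3, a4 = 8, a5 = 5 works:
  constraint 1 holds since a1 - a5 = -1.
  constraint 2 holds since a4 + a1 = 12.
  constraint 4 holds since a3 - a4 = -5.
The rest check out directly.

Satisfiable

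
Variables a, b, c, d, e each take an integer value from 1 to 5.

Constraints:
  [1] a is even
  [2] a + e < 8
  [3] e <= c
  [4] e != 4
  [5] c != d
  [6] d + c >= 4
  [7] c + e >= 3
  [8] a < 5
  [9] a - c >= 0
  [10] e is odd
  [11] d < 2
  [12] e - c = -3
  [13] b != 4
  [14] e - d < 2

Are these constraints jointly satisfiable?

Satisfiable

One satisfying assignment is a = 4, b = 1, c = 4, d = 1, e = 1.
For the less obvious constraints — constraint 2: a + e = 5; constraint 6: d + c = 5; constraint 7: c + e = 5 — and the others hold by inspection.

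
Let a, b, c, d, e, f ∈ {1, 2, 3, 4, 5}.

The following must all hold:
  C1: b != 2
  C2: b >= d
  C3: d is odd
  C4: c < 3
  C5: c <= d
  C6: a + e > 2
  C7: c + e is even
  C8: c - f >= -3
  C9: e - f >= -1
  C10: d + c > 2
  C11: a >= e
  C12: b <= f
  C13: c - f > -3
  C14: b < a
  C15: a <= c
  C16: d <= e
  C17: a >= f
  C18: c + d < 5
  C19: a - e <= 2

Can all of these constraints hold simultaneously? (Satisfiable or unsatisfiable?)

Constraints 2, 5, 14, and 15 give d ≤ b, b < a, a ≤ c, c ≤ d. Chaining: d ≤ b < a ≤ c ≤ d, which forces d < d — impossible.

Unsatisfiable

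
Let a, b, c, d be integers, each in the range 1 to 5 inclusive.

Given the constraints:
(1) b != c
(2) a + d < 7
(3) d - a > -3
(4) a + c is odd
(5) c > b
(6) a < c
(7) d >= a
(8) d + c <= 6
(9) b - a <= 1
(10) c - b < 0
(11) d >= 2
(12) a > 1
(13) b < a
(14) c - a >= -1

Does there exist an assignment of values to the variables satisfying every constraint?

Constraints 6, 10, and 13 give c < b, b < a, a < c. Chaining: c < b < a < c, which forces c < c — impossible.

Unsatisfiable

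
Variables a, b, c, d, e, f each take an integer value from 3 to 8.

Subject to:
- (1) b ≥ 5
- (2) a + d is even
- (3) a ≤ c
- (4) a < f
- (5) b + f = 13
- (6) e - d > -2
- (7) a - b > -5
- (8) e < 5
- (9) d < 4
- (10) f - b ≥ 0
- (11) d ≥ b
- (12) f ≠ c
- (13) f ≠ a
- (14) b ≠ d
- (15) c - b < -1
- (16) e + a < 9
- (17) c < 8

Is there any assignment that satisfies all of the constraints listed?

From constraints 1 and 11: d ≥ b and b ≥ 5, so d ≥ 5. From constraint 9: d ≤ 3. But 3 < 5, so no value of d works.

Unsatisfiable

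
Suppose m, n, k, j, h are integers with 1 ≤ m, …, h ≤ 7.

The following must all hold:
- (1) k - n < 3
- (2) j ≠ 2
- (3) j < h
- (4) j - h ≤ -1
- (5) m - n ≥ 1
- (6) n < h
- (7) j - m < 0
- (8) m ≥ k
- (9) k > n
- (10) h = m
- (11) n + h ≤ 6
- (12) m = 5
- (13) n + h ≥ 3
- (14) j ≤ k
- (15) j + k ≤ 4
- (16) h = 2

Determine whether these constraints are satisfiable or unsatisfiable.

Unsatisfiable

Constraint 16 fixes h = 2 and constraint 12 fixes m = 5, but constraint 10 requires h = m. Since 2 ≠ 5, contradiction.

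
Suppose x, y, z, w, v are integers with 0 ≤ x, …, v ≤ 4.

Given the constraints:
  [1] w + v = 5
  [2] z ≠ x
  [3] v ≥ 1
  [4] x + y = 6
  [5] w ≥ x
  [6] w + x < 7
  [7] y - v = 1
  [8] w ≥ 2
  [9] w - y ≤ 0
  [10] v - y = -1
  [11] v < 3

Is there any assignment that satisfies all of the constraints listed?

One satisfying assignment is x = 3, y = 3, z = 4, w = 3, v = 2.
For the less obvious constraints — constraint 1: w + v = 5; constraint 4: x + y = 6 — and the others hold by inspection.

Satisfiable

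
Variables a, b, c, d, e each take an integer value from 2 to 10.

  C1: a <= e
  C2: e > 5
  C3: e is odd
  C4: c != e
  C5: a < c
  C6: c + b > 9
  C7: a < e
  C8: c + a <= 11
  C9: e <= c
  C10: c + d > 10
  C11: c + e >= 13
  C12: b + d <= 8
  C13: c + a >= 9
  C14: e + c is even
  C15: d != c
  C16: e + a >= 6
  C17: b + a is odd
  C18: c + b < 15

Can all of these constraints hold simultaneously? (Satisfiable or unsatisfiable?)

The assignment a = 2, b = 3, c = 9, d = 2, e = 7 works:
  constraint 6 holds since c + b = 12.
  constraint 8 holds since c + a = 11.
The rest check out directly.

Satisfiable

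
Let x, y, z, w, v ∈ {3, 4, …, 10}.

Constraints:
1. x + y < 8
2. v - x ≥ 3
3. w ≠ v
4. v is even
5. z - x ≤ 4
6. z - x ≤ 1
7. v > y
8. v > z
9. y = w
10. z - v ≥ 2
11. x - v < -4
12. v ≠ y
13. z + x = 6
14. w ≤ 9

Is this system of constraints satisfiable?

Unsatisfiable

Constraints 2, 5, and 10 give x − z ≥ -4, z − v ≥ 2, v − x ≥ 3.
Adding all 3 inequalities: the left sides telescope to 0, and the right sides sum to (-4) + 2 + 3 = 1. So 0 ≥ 1, which is false.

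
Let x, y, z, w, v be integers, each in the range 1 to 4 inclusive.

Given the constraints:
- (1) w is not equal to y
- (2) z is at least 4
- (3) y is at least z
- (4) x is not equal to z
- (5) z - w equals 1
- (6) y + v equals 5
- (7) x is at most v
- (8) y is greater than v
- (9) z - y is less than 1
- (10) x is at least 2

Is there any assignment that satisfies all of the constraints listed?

From constraints 2 and 3: y ≥ z ≥ 4. From constraints 7 and 10: v ≥ x ≥ 2. Hence y + v ≥ 6. But constraint 6 requires y + v = 5, and 5 < 6. Contradiction.

Unsatisfiable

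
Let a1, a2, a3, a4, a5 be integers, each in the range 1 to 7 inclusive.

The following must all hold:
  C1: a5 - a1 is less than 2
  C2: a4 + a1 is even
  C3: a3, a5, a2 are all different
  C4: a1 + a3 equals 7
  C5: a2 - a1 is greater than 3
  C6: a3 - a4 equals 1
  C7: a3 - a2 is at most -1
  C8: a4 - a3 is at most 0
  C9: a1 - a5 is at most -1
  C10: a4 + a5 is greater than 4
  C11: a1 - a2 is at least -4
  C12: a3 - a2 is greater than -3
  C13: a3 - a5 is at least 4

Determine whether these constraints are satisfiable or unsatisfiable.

Unsatisfiable

Constraints 7, 9, 11, and 13 give a1 − a2 ≥ -4, a2 − a3 ≥ 1, a3 − a5 ≥ 4, a5 − a1 ≥ 1.
Adding all 4 inequalities: the left sides telescope to 0, and the right sides sum to (-4) + 1 + 4 + 1 = 2. So 0 ≥ 2, which is false.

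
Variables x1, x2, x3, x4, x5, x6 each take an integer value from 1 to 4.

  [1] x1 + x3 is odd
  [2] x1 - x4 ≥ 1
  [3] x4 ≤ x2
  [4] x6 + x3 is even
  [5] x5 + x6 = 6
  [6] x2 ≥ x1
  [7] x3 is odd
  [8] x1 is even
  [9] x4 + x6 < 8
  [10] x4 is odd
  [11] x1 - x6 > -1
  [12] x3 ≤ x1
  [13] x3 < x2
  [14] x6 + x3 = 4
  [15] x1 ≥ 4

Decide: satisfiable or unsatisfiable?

Try x1 = 4, x2 = 4, x3 = 1, x4 = 3, x5 = 3, x6 = 3.
Check constraint 2: x1 - x4 = 1; constraint 5: x5 + x6 = 6. The remaining constraints are straightforward to verify.

Satisfiable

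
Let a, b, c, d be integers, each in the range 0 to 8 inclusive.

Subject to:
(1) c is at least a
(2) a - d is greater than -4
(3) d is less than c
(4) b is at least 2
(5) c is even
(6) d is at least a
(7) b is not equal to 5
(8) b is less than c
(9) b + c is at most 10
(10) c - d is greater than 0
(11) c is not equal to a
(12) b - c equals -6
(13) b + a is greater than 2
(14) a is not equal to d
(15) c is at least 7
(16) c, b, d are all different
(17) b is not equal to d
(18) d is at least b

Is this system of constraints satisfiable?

Satisfiable

The assignment a = 2, b = 2, c = 8, d = 5 works:
  constraint 2 holds since a - d = -3.
  constraint 9 holds since b + c = 10.
  constraint 10 holds since c - d = 3.
The rest check out directly.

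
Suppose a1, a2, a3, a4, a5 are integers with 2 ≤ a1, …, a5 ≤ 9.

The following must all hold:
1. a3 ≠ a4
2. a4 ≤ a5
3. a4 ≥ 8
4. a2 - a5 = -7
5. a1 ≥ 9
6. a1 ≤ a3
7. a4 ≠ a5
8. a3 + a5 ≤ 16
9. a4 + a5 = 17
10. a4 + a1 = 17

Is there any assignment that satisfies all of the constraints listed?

From constraints 5 and 6: a3 ≥ a1 ≥ 9. From constraints 2 and 3: a5 ≥ a4 ≥ 8. Hence a3 + a5 ≥ 17. But constraint 8 requires a3 + a5 ≤ 16, and 16 < 17. Contradiction.

Unsatisfiable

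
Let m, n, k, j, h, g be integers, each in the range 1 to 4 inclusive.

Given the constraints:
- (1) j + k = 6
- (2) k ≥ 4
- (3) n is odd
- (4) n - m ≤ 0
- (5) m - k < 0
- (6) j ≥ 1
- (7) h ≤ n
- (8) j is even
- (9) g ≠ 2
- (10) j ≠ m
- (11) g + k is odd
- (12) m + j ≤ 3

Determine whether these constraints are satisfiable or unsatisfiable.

Try m = 1, n = 1, k = 4, j = 2, h = 1, g = 1.
Check constraint 1: j + k = 6; constraint 4: n - m = 0; constraint 5: m - k = -3. The remaining constraints are straightforward to verify.

Satisfiable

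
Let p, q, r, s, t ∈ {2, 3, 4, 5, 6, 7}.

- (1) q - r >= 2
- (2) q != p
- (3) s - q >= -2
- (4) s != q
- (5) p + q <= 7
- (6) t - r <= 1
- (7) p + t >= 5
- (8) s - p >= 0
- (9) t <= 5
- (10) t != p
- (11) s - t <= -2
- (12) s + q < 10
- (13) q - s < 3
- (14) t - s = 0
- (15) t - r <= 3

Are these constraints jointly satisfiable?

Unsatisfiable

Constraints 1, 3, 6, and 11 give s − q ≥ -2, q − r ≥ 2, r − t ≥ -1, t − s ≥ 2.
Adding all 4 inequalities: the left sides telescope to 0, and the right sides sum to (-2) + 2 + (-1) + 2 = 1. So 0 ≥ 1, which is false.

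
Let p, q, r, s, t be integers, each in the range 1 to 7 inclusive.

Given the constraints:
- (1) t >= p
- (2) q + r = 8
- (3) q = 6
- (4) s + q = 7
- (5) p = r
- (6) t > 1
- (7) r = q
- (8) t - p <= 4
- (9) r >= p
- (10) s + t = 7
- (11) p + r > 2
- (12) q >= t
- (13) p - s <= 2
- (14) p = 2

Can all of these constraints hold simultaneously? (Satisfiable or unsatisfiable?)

Unsatisfiable

Constraint 14 fixes p = 2 and constraint 3 fixes q = 6. Constraints 5 and 7 give p = r = q, so p = q. But 2 ≠ 6 — contradiction.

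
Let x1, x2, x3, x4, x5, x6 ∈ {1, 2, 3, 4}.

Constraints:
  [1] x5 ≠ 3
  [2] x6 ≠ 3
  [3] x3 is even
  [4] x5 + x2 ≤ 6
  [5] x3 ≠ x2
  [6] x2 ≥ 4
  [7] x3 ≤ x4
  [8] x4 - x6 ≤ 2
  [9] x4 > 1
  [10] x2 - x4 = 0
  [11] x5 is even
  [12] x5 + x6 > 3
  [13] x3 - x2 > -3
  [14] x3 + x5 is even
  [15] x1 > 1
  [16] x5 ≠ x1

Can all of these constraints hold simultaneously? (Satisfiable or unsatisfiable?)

One satisfying assignment is x1 = 3, x2 = 4, x3 = 2, x4 = 4, x5 = 2, x6 = 4.
For the less obvious constraints — constraint 4: x5 + x2 = 6; constraint 8: x4 - x6 = 0; constraint 10: x2 - x4 = 0 — and the others hold by inspection.

Satisfiable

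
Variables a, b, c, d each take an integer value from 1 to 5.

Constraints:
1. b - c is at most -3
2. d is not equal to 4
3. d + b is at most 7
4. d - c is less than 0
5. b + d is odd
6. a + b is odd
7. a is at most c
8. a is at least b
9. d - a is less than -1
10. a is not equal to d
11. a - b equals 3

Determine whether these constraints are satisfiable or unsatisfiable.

Try a = 5, b = 2, c = 5, d = 3.
Check constraint 1: b - c = -3; constraint 3: d + b = 5. The remaining constraints are straightforward to verify.

Satisfiable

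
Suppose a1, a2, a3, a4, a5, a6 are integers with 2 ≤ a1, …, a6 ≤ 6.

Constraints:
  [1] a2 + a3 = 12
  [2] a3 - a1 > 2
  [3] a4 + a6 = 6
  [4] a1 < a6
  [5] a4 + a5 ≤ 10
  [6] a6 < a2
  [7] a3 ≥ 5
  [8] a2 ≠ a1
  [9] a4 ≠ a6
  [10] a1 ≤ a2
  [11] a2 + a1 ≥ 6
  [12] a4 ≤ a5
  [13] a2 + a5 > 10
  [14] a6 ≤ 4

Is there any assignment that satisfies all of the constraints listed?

Try a1 = 2, a2 = 6, a3 = 6, a4 = 2, a5 = 6, a6 = 4.
Check constraint 1: a2 + a3 = 12; constraint 2: a3 - a1 = 4; constraint 3: a4 + a6 = 6. The remaining constraints are straightforward to verify.

Satisfiable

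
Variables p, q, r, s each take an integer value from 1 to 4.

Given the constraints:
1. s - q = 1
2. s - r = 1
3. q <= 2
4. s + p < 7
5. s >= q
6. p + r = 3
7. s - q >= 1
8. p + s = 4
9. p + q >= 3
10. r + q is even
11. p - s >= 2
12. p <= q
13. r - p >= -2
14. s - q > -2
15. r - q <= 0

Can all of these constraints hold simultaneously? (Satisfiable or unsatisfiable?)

Unsatisfiable

Constraints 7, 11, 13, and 15 give p − s ≥ 2, s − q ≥ 1, q − r ≥ 0, r − p ≥ -2.
Adding all 4 inequalities: the left sides telescope to 0, and the right sides sum to 2 + 1 + 0 + (-2) = 1. So 0 ≥ 1, which is false.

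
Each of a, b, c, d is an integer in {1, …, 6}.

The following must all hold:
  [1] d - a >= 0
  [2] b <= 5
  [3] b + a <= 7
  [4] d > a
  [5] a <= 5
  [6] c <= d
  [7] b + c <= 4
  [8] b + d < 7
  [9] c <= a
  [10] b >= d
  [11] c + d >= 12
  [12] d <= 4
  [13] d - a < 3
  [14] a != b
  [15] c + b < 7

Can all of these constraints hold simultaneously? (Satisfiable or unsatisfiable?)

From constraints 5 and 9: c ≤ a ≤ 5. From constraints 2 and 10: d ≤ b ≤ 5. Hence c + d ≤ 10. But constraint 11 requires c + d ≥ 12, and 12 > 10. Contradiction.

Unsatisfiable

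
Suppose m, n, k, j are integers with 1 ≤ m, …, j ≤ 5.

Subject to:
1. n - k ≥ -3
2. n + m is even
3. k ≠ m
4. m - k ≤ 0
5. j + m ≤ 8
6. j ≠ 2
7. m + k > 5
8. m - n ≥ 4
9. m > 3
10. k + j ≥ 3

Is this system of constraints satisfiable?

Unsatisfiable

Constraints 1, 4, and 8 give n − k ≥ -3, k − m ≥ 0, m − n ≥ 4.
Adding all 3 inequalities: the left sides telescope to 0, and the right sides sum to (-3) + 0 + 4 = 1. So 0 ≥ 1, which is false.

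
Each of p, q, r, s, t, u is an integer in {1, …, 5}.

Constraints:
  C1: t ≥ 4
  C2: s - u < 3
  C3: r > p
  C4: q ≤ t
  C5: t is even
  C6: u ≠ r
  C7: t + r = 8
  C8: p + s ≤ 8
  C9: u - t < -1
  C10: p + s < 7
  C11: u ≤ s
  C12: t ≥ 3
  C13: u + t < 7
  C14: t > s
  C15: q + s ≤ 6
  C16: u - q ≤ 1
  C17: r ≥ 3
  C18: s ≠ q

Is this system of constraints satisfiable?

Satisfiable

Take p = 3, q = 4, r = 4, s = 2, t = 4, u = 2. Then constraint 2: s - u = 0; constraint 7: t + r = 8; constraint 8: p + s = 5, and every other listed constraint is also met.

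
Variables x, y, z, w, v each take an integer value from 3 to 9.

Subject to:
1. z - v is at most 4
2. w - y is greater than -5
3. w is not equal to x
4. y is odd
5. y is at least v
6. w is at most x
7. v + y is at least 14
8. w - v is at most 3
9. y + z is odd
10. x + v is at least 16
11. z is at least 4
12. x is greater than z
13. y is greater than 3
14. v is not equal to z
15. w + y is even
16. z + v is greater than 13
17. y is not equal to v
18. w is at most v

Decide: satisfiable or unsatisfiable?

Satisfiable

Try x = 9, y = 9, z = 8, w = 7, v = 7.
Check constraint 1: z - v = 1; constraint 2: w - y = -2; constraint 7: v + y = 16. The remaining constraints are straightforward to verify.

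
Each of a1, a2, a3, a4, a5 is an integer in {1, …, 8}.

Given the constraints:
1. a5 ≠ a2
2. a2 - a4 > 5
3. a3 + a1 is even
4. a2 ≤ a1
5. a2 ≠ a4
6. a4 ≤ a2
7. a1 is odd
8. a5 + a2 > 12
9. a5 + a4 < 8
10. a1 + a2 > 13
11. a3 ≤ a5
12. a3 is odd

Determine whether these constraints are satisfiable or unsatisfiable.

The assignment a1 = 7, a2 = 7, a3 = 1, a4 = 1, a5 = 6 works:
  constraint 2 holds since a2 - a4 = 6.
  constraint 8 holds since a5 + a2 = 13.
The rest check out directly.

Satisfiable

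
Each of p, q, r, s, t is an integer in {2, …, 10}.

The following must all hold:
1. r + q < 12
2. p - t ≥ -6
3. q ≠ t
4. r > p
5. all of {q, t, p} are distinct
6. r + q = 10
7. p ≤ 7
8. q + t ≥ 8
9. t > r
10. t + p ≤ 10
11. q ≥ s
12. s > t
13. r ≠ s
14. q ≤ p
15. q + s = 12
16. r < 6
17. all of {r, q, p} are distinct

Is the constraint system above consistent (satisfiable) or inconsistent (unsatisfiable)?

Unsatisfiable

Constraints 4, 9, 11, 12, and 14 give s ≤ q, q ≤ p, p < r, r < t, t < s. Chaining: s ≤ q ≤ p < r < t < s, which forces s < s — impossible.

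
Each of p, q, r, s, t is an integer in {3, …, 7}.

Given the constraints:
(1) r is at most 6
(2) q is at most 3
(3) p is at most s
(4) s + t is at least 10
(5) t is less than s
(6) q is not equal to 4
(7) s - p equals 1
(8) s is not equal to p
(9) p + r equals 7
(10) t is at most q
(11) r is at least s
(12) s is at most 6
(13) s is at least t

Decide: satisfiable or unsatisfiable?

Unsatisfiable

From constraint 12: s ≤ 6. From constraints 2 and 10: t ≤ q ≤ 3. Hence s + t ≤ 9. But constraint 4 requires s + t ≥ 10, and 10 > 9. Contradiction.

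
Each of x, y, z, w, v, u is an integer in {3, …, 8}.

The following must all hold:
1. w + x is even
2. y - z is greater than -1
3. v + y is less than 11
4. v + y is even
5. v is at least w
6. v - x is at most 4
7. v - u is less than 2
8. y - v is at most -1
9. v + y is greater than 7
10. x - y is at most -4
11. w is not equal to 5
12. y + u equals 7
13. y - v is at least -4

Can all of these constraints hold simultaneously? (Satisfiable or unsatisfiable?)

Unsatisfiable

Constraints 6, 8, and 10 give y − x ≥ 4, x − v ≥ -4, v − y ≥ 1.
Adding all 3 inequalities: the left sides telescope to 0, and the right sides sum to 4 + (-4) + 1 = 1. So 0 ≥ 1, which is false.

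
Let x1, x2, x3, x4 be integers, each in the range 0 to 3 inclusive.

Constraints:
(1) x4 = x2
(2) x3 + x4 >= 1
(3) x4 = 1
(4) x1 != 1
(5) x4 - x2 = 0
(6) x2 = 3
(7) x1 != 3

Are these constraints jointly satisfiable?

Constraint 3 fixes x4 = 1 and constraint 6 fixes x2 = 3, but constraint 1 requires x4 = x2. Since 1 ≠ 3, contradiction.

Unsatisfiable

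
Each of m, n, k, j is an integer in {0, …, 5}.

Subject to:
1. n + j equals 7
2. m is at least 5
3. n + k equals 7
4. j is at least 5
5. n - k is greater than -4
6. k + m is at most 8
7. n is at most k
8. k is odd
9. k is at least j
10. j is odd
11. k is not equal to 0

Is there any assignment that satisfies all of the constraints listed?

From constraints 4 and 9: k ≥ j ≥ 5. From constraint 2: m ≥ 5. Hence k + m ≥ 10. But constraint 6 requires k + m ≤ 8, and 8 < 10. Contradiction.

Unsatisfiable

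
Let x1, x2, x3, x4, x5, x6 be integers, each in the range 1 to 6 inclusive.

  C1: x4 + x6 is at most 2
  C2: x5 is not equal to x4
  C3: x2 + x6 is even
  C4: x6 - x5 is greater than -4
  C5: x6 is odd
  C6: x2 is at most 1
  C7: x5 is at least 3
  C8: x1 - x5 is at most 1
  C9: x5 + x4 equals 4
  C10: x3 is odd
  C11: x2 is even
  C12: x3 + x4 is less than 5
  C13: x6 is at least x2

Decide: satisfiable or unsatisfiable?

Constraint 11 makes x2 even and constraint 5 makes x6 odd, so x2 + x6 must be odd. Constraint 3 says x2 + x6 is even — contradiction.

Unsatisfiable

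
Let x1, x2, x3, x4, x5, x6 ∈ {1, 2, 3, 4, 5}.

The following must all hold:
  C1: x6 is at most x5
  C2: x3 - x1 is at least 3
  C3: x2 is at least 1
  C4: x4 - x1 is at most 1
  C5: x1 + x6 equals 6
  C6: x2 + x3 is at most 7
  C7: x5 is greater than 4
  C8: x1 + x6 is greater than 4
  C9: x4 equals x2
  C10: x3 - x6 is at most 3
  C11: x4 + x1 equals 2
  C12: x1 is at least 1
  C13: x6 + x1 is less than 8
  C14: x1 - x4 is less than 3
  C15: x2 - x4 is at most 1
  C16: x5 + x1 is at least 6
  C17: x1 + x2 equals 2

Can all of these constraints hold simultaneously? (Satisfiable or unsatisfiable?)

Satisfiable

One satisfying assignment is x1 = 1, x2 = 1, x3 = 5, x4 = 1, x5 = 5, x6 = 5.
For the less obvious constraints — constraint 2: x3 - x1 = 4; constraint 4: x4 - x1 = 0; constraint 5: x1 + x6 = 6 — and the others hold by inspection.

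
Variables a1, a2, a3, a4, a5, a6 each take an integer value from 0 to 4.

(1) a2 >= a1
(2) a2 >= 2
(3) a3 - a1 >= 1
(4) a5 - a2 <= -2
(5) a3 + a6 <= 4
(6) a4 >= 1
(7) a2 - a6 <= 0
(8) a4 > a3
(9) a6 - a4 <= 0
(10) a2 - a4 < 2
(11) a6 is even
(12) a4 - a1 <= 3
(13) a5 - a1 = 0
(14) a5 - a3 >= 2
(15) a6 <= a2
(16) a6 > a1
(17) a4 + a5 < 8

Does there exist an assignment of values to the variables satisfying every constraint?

Unsatisfiable

Constraints 3, 4, 7, 9, 12, and 14 give a3 − a1 ≥ 1, a1 − a4 ≥ -3, a4 − a6 ≥ 0, a6 − a2 ≥ 0, a2 − a5 ≥ 2, a5 − a3 ≥ 2.
Adding all 6 inequalities: the left sides telescope to 0, and the right sides sum to 1 + (-3) + 0 + 0 + 2 + 2 = 2. So 0 ≥ 2, which is false.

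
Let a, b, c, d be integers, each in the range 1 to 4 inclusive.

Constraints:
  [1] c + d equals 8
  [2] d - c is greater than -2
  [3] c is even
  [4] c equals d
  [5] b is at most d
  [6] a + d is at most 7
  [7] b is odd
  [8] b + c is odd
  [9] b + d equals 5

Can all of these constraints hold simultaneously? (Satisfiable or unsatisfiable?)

Setting (a, b, c, d) = (2, 1, 4, 4) satisfies everything: constraint 1: c + d = 8; constraint 2: d - c = 0; constraint 6: a + d = 6, and the others follow.

Satisfiable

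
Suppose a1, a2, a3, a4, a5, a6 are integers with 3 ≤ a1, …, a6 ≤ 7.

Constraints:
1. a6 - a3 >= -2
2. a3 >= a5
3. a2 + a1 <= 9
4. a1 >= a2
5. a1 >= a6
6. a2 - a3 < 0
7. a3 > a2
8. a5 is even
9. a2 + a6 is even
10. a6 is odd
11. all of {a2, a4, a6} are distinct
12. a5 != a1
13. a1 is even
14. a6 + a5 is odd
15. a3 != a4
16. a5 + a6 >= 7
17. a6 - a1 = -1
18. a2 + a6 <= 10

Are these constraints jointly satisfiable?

Satisfiable

The assignment a1 = 6, a2 = 3, a3 = 5, a4 = 7, a5 = 4, a6 = 5 works:
  constraint 1 holds since a6 - a3 = 0.
  constraint 3 holds since a2 + a1 = 9.
The rest check out directly.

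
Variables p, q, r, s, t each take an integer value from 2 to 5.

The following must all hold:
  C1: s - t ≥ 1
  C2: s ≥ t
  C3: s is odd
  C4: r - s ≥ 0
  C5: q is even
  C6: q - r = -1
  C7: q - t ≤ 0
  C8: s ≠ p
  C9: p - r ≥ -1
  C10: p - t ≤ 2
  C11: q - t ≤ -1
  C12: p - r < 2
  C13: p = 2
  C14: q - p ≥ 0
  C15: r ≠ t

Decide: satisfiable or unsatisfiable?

Constraints 1, 4, 9, 11, and 14 give r − s ≥ 0, s − t ≥ 1, t − q ≥ 1, q − p ≥ 0, p − r ≥ -1.
Adding all 5 inequalities: the left sides telescope to 0, and the right sides sum to 0 + 1 + 1 + 0 + (-1) = 1. So 0 ≥ 1, which is false.

Unsatisfiable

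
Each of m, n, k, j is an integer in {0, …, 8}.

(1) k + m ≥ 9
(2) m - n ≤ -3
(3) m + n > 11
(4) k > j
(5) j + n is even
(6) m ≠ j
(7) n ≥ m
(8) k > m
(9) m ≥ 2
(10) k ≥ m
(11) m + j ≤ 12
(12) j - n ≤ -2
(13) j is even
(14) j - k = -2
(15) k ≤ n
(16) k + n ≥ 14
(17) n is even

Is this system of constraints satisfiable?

Satisfiable

One satisfying assignment is m = 5, n = 8, k = 6, j = 4.
For the less obvious constraints — constraint 1: k + m = 11; constraint 2: m - n = -3; constraint 3: m + n = 13 — and the others hold by inspection.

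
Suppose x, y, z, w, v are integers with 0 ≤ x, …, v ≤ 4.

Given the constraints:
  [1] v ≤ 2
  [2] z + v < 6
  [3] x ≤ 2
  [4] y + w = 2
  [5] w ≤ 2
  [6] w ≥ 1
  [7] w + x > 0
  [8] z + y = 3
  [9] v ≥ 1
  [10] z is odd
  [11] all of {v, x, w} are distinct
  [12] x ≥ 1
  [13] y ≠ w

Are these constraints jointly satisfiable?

Constraints 1, 3, 5, 6, 9, and 12 confine each of v, x, w to the 2 values {1, 2}.
Constraint 11 requires all 3 of them to be distinct, but only 2 values are available — impossible by the pigeonhole principle.

Unsatisfiable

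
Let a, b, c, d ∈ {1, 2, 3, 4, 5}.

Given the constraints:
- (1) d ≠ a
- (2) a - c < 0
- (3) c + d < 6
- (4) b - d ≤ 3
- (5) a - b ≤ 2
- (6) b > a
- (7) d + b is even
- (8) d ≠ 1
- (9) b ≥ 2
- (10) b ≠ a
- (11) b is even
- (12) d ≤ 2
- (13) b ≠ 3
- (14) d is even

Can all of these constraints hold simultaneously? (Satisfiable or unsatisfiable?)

Setting (a, b, c, d) = (1, 2, 2, 2) satisfies everything: constraint 2: a - c = -1; constraint 3: c + d = 4, and the others follow.

Satisfiable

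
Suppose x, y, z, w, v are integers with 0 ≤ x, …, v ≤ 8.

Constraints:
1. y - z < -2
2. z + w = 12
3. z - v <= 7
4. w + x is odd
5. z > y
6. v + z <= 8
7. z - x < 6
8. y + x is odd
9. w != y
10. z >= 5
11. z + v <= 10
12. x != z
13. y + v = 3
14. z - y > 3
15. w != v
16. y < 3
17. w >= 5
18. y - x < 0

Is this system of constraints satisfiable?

Satisfiable

Try x = 3, y = 2, z = 6, w = 6, v = 1.
Check constraint 1: y - z = -4; constraint 2: z + w = 12. The remaining constraints are straightforward to verify.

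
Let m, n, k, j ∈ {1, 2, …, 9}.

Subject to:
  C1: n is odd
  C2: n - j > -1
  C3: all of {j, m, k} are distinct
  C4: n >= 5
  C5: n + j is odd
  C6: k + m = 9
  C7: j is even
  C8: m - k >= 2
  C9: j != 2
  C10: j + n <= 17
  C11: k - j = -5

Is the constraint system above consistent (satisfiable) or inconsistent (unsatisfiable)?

One satisfying assignment is m = 6, n = 9, k = 3, j = 8.
For the less obvious constraints — constraint 2: n - j = 1; constraint 6: k + m = 9; constraint 8: m - k = 3 — and the others hold by inspection.

Satisfiable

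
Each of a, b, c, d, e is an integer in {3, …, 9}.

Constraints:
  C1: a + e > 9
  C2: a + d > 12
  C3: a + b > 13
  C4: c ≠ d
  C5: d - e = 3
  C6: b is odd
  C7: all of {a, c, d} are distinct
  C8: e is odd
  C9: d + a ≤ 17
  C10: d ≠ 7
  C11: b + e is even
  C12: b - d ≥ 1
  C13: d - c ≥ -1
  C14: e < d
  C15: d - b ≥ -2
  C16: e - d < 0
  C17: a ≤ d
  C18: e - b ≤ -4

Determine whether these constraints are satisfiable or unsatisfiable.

Satisfiable

Try a = 6, b = 9, c = 9, d = 8, e = 5.
Check constraint 1: a + e = 11; constraint 2: a + d = 14; constraint 3: a + b = 15. The remaining constraints are straightforward to verify.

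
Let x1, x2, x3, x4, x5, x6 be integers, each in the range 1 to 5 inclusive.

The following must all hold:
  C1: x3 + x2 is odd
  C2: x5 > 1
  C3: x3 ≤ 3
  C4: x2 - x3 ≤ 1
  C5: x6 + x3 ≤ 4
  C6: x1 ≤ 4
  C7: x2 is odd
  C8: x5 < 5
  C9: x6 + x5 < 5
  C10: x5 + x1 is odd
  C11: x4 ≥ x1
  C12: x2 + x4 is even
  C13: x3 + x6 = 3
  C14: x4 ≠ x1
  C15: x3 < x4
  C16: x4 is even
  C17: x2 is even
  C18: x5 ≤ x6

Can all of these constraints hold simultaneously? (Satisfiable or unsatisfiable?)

Unsatisfiable

Constraint 7 makes x2 odd and constraint 16 makes x4 even, so x2 + x4 must be odd. Constraint 12 says x2 + x4 is even — contradiction.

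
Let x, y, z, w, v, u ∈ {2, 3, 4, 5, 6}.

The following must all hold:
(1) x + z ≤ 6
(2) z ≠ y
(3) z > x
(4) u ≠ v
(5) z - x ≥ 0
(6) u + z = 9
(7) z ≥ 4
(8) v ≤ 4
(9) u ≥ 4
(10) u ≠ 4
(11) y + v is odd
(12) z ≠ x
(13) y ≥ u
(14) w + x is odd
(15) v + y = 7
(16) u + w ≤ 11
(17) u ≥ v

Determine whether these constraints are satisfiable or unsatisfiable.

One satisfying assignment is x = 2, y = 5, z = 4, w = 3, v = 2, u = 5.
For the less obvious constraints — constraint 1: x + z = 6; constraint 5: z - x = 2 — and the others hold by inspection.

Satisfiable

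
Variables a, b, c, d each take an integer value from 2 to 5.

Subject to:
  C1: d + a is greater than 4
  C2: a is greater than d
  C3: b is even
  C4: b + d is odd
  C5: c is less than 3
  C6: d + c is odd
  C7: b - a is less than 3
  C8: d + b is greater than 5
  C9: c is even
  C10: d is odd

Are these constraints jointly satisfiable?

Take a = 4, b = 4, c = 2, d = 3. Then constraint 1: d + a = 7; constraint 7: b - a = 0; constraint 8: d + b = 7, and every other listed constraint is also met.

Satisfiable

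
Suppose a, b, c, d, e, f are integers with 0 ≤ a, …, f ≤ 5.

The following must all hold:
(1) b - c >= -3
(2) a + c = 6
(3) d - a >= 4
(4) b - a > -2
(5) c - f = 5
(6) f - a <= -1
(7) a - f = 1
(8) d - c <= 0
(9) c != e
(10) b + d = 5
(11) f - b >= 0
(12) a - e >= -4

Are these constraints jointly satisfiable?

Constraints 1, 3, 6, 8, and 11 give c − d ≥ 0, d − a ≥ 4, a − f ≥ 1, f − b ≥ 0, b − c ≥ -3.
Adding all 5 inequalities: the left sides telescope to 0, and the right sides sum to 0 + 4 + 1 + 0 + (-3) = 2. So 0 ≥ 2, which is false.

Unsatisfiable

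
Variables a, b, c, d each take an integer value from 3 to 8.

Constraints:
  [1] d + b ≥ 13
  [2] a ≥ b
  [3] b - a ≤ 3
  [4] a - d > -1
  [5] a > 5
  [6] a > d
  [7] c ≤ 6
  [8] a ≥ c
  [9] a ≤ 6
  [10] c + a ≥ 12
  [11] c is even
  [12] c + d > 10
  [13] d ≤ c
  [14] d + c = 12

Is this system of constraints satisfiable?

Unsatisfiable

From constraints 7 and 13: d ≤ c ≤ 6. From constraints 2 and 9: b ≤ a ≤ 6. Hence d + b ≤ 12. But constraint 1 requires d + b ≥ 13, and 13 > 12. Contradiction.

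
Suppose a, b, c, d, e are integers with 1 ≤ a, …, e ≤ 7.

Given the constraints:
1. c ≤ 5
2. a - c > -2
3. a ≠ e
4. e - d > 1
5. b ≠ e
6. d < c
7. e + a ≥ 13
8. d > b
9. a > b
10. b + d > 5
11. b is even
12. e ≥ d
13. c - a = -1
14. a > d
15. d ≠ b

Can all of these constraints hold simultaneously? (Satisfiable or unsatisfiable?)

Satisfiable

Setting (a, b, c, d, e) = (6, 2, 5, 4, 7) satisfies everything: constraint 2: a - c = 1; constraint 4: e - d = 3; constraint 7: e + a = 13, and the others follow.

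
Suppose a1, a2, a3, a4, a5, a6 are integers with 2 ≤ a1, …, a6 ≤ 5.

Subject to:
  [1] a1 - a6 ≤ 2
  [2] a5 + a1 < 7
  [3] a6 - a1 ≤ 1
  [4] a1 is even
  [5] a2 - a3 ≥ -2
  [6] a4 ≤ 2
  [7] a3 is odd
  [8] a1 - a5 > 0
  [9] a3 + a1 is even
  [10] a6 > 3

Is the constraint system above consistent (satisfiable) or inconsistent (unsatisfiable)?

Unsatisfiable

Constraint 7 makes a3 odd and constraint 4 makes a1 even, so a3 + a1 must be odd. Constraint 9 says a3 + a1 is even — contradiction.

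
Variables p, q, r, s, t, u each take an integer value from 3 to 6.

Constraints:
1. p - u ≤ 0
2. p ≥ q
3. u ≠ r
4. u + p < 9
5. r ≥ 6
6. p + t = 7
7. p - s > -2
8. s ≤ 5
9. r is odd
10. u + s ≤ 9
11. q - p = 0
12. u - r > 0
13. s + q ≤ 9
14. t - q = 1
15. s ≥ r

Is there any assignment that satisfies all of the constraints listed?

From constraints 5 and 15: s ≥ r and r ≥ 6, so s ≥ 6. From constraint 8: s ≤ 5. But 5 < 6, so no value of s works.

Unsatisfiable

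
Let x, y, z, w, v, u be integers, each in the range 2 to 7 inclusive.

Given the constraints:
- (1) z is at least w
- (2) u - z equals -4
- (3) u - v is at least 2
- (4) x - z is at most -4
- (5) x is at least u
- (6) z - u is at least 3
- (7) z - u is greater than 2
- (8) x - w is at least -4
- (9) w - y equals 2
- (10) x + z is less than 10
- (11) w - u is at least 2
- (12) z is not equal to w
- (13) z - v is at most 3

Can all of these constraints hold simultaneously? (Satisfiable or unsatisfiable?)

Constraints 3, 4, 8, 11, and 13 give u − v ≥ 2, v − z ≥ -3, z − x ≥ 4, x − w ≥ -4, w − u ≥ 2.
Adding all 5 inequalities: the left sides telescope to 0, and the right sides sum to 2 + (-3) + 4 + (-4) + 2 = 1. So 0 ≥ 1, which is false.

Unsatisfiable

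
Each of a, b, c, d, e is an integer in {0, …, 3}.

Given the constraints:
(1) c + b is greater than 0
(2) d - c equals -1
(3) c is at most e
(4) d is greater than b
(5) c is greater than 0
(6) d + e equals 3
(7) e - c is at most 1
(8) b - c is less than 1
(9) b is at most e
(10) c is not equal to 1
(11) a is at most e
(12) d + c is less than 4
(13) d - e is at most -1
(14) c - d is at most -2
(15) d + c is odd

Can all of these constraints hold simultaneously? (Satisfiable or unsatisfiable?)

Constraints 7, 13, and 14 give c − e ≥ -1, e − d ≥ 1, d − c ≥ 2.
Adding all 3 inequalities: the left sides telescope to 0, and the right sides sum to (-1) + 1 + 2 = 2. So 0 ≥ 2, which is false.

Unsatisfiable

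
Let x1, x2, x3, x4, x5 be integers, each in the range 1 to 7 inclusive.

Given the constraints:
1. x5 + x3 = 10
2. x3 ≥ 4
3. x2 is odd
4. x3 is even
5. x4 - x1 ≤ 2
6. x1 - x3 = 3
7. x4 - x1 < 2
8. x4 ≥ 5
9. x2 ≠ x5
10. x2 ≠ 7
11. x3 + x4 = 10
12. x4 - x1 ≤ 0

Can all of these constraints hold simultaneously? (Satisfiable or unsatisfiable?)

One satisfying assignment is x1 = 7, x2 = 1, x3 = 4, x4 = 6, x5 = 6.
For the less obvious constraints — constraint 1: x5 + x3 = 10; constraint 5: x4 - x1 = -1 — and the others hold by inspection.

Satisfiable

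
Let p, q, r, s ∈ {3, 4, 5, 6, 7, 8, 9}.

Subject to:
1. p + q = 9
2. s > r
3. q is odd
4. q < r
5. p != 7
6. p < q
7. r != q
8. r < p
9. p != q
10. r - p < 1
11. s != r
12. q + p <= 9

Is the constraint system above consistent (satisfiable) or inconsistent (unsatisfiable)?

Unsatisfiable

Constraints 4, 6, and 8 give p < q, q < r, r < p. Chaining: p < q < r < p, which forces p < p — impossible.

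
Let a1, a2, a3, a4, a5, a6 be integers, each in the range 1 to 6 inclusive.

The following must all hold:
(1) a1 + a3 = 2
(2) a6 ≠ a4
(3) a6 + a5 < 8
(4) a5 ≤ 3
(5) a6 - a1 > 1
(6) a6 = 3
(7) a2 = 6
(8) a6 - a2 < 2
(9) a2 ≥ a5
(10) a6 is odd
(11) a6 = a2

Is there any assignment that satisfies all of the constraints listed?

Constraint 6 fixes a6 = 3 and constraint 7 fixes a2 = 6, but constraint 11 requires a6 = a2. Since 3 ≠ 6, contradiction.

Unsatisfiable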